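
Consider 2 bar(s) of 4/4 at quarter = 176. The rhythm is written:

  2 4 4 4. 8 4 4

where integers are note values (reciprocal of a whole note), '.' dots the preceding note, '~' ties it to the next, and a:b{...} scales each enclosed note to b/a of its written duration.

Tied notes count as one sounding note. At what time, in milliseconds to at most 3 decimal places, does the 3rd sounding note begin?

1. 0.0ms @ 0 + 681.818ms (2)
2. 681.818ms @ 2 + 340.909ms (1)
3. 1022.727ms @ 3 + 340.909ms (1)
4. 1363.636ms @ 4 + 511.364ms (3/2)
5. 1875.0ms @ 11/2 + 170.455ms (1/2)
6. 2045.455ms @ 6 + 340.909ms (1)
7. 2386.364ms @ 7 + 340.909ms (1)

note 3 onset = 3b = 1022.727ms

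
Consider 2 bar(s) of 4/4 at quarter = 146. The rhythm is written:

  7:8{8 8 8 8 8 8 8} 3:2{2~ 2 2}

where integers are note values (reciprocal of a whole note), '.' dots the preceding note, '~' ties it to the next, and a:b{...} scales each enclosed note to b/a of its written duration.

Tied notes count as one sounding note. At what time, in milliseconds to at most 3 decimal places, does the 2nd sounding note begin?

note 2 onset = 4/7b = 234.834ms

1. 0.0ms @ 0 + 234.834ms (4/7)
2. 234.834ms @ 4/7 + 234.834ms (4/7)
3. 469.667ms @ 8/7 + 234.834ms (4/7)
4. 704.501ms @ 12/7 + 234.834ms (4/7)
5. 939.335ms @ 16/7 + 234.834ms (4/7)
6. 1174.168ms @ 20/7 + 234.834ms (4/7)
7. 1409.002ms @ 24/7 + 234.834ms (4/7)
8. 1643.836ms @ 4 + 1095.89ms (8/3)
9. 2739.726ms @ 20/3 + 547.945ms (4/3)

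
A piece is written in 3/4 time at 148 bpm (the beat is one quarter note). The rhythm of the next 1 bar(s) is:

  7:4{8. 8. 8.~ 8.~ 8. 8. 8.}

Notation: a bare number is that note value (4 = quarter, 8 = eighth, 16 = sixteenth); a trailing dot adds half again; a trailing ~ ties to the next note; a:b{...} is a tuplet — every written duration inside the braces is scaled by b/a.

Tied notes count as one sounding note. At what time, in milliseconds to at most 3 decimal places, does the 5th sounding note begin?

1. 0.0ms @ 0 + 173.745ms (3/7)
2. 173.745ms @ 3/7 + 173.745ms (3/7)
3. 347.49ms @ 6/7 + 521.236ms (9/7)
4. 868.726ms @ 15/7 + 173.745ms (3/7)
5. 1042.471ms @ 18/7 + 173.745ms (3/7)

note 5 onset = 18/7b = 1042.471ms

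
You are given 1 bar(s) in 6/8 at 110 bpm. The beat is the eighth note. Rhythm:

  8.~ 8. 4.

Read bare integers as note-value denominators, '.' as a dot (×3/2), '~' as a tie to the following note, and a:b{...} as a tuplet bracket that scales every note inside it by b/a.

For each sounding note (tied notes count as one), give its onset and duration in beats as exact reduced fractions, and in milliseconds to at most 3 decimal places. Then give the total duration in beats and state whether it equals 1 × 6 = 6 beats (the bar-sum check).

1) 0.0ms=0b +1636.364ms=3b
2) 1636.364ms=3b +1636.364ms=3b
Σ=6b of 6 (110bpm 6/8) — PASS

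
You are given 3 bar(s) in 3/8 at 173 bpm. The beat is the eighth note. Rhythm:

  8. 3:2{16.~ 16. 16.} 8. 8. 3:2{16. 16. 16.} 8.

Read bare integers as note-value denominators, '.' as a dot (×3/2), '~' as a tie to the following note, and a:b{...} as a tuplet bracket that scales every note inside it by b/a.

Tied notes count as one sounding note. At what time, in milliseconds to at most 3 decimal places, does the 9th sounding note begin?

note 9 onset = 15/2b = 2601.156ms

1. 0.0ms @ 0 + 520.231ms (3/2)
2. 520.231ms @ 3/2 + 346.821ms (1)
3. 867.052ms @ 5/2 + 173.41ms (1/2)
4. 1040.462ms @ 3 + 520.231ms (3/2)
5. 1560.694ms @ 9/2 + 520.231ms (3/2)
6. 2080.925ms @ 6 + 173.41ms (1/2)
7. 2254.335ms @ 13/2 + 173.41ms (1/2)
8. 2427.746ms @ 7 + 173.41ms (1/2)
9. 2601.156ms @ 15/2 + 520.231ms (3/2)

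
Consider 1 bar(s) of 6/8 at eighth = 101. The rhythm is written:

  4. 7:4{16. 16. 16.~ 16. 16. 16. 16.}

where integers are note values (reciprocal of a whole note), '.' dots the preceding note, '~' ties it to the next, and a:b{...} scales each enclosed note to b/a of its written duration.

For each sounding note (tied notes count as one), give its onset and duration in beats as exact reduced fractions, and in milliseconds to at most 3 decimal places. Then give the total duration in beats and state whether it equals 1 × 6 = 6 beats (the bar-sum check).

1) 0.0ms=0b +1782.178ms=3b
2) 1782.178ms=3b +254.597ms=3/7b
3) 2036.775ms=24/7b +254.597ms=3/7b
4) 2291.372ms=27/7b +509.194ms=6/7b
5) 2800.566ms=33/7b +254.597ms=3/7b
6) 3055.163ms=36/7b +254.597ms=3/7b
7) 3309.76ms=39/7b +254.597ms=3/7b
Σ=6b of 6 (101bpm 6/8) — PASS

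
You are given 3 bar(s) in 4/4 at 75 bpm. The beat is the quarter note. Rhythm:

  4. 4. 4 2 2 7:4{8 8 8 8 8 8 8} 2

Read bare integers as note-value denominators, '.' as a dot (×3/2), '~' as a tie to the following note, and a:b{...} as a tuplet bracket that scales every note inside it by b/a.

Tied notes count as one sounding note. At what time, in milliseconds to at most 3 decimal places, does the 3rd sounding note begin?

note 3 onset = 3b = 2400.0ms

1. 0.0ms @ 0 + 1200.0ms (3/2)
2. 1200.0ms @ 3/2 + 1200.0ms (3/2)
3. 2400.0ms @ 3 + 800.0ms (1)
4. 3200.0ms @ 4 + 1600.0ms (2)
5. 4800.0ms @ 6 + 1600.0ms (2)
6. 6400.0ms @ 8 + 228.571ms (2/7)
7. 6628.571ms @ 58/7 + 228.571ms (2/7)
8. 6857.143ms @ 60/7 + 228.571ms (2/7)
9. 7085.714ms @ 62/7 + 228.571ms (2/7)
10. 7314.286ms @ 64/7 + 228.571ms (2/7)
11. 7542.857ms @ 66/7 + 228.571ms (2/7)
12. 7771.429ms @ 68/7 + 228.571ms (2/7)
13. 8000.0ms @ 10 + 1600.0ms (2)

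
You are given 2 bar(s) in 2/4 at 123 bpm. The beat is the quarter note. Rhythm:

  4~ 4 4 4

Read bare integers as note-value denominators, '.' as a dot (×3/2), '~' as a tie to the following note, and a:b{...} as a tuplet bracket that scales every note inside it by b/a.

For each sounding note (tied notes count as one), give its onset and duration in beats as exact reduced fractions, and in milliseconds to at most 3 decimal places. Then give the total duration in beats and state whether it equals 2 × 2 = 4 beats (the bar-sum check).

1) 0.0ms=0b +975.61ms=2b
2) 975.61ms=2b +487.805ms=1b
3) 1463.415ms=3b +487.805ms=1b
Σ=4b of 4 (123bpm 2/4) — PASS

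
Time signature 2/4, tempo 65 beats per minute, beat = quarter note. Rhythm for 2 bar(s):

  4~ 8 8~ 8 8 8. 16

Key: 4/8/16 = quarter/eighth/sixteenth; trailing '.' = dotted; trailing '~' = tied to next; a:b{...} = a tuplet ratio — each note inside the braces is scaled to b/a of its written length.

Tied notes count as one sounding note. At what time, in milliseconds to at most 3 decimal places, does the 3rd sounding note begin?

note 3 onset = 5/2b = 2307.692ms

1. 0.0ms @ 0 + 1384.615ms (3/2)
2. 1384.615ms @ 3/2 + 923.077ms (1)
3. 2307.692ms @ 5/2 + 461.538ms (1/2)
4. 2769.231ms @ 3 + 692.308ms (3/4)
5. 3461.538ms @ 15/4 + 230.769ms (1/4)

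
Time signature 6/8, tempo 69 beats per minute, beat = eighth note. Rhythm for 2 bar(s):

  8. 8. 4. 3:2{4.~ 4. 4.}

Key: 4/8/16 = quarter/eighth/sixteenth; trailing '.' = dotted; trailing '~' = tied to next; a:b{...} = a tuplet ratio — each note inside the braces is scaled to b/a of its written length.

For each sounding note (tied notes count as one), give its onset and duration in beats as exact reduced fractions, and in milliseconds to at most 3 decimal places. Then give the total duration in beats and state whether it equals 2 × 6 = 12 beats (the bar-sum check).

1) 0.0ms=0b +1304.348ms=3/2b
2) 1304.348ms=3/2b +1304.348ms=3/2b
3) 2608.696ms=3b +2608.696ms=3b
4) 5217.391ms=6b +3478.261ms=4b
5) 8695.652ms=10b +1739.13ms=2b
Σ=12b of 12 (69bpm 6/8) — PASS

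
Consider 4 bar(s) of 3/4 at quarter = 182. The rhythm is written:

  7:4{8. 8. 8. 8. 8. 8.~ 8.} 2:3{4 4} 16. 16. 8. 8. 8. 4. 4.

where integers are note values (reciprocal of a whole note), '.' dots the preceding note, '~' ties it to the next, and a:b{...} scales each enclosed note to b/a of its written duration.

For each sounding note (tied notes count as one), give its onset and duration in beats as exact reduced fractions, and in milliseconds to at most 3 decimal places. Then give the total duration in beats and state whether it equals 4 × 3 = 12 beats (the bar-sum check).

1) 0.0ms=0b +141.287ms=3/7b
2) 141.287ms=3/7b +141.287ms=3/7b
3) 282.575ms=6/7b +141.287ms=3/7b
4) 423.862ms=9/7b +141.287ms=3/7b
5) 565.149ms=12/7b +141.287ms=3/7b
6) 706.436ms=15/7b +282.575ms=6/7b
7) 989.011ms=3b +494.505ms=3/2b
8) 1483.516ms=9/2b +494.505ms=3/2b
9) 1978.022ms=6b +123.626ms=3/8b
10) 2101.648ms=51/8b +123.626ms=3/8b
11) 2225.275ms=27/4b +247.253ms=3/4b
12) 2472.527ms=15/2b +247.253ms=3/4b
13) 2719.78ms=33/4b +247.253ms=3/4b
14) 2967.033ms=9b +494.505ms=3/2b
15) 3461.538ms=21/2b +494.505ms=3/2b
Σ=12b of 12 (182bpm 3/4) — PASS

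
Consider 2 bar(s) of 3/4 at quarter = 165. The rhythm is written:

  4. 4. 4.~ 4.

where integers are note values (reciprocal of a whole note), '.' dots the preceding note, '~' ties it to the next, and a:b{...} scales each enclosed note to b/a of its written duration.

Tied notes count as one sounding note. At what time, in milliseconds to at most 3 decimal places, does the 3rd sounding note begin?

note 3 onset = 3b = 1090.909ms

1. 0.0ms @ 0 + 545.455ms (3/2)
2. 545.455ms @ 3/2 + 545.455ms (3/2)
3. 1090.909ms @ 3 + 1090.909ms (3)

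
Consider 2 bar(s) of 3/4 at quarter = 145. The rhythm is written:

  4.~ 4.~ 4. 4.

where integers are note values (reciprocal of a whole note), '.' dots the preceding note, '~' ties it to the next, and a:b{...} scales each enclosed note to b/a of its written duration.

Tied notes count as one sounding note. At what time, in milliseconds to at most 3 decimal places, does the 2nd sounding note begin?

note 2 onset = 9/2b = 1862.069ms

1. 0.0ms @ 0 + 1862.069ms (9/2)
2. 1862.069ms @ 9/2 + 620.69ms (3/2)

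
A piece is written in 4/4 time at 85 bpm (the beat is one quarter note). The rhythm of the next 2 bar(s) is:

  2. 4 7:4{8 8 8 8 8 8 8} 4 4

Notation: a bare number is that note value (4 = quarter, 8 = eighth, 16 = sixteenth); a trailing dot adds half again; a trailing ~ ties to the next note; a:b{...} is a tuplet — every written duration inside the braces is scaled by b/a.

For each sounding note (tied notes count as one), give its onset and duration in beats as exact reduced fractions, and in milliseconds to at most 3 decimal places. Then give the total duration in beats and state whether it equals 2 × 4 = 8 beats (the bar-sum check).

1) 0.0ms=0b +2117.647ms=3b
2) 2117.647ms=3b +705.882ms=1b
3) 2823.529ms=4b +201.681ms=2/7b
4) 3025.21ms=30/7b +201.681ms=2/7b
5) 3226.891ms=32/7b +201.681ms=2/7b
6) 3428.571ms=34/7b +201.681ms=2/7b
7) 3630.252ms=36/7b +201.681ms=2/7b
8) 3831.933ms=38/7b +201.681ms=2/7b
9) 4033.613ms=40/7b +201.681ms=2/7b
10) 4235.294ms=6b +705.882ms=1b
11) 4941.176ms=7b +705.882ms=1b
Σ=8b of 8 (85bpm 4/4) — PASS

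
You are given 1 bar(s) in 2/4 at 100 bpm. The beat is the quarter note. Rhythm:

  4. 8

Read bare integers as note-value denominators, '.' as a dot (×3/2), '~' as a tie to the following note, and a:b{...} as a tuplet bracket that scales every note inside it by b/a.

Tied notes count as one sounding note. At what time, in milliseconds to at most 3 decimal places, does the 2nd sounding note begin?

note 2 onset = 3/2b = 900.0ms

1. 0.0ms @ 0 + 900.0ms (3/2)
2. 900.0ms @ 3/2 + 300.0ms (1/2)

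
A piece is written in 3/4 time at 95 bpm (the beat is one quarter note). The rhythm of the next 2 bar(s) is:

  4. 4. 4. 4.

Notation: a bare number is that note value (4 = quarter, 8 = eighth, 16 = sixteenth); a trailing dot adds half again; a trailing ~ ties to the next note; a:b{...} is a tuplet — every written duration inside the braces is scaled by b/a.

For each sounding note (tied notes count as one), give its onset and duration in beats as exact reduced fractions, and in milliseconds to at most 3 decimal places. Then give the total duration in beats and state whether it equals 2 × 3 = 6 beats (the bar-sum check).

1) 0.0ms=0b +947.368ms=3/2b
2) 947.368ms=3/2b +947.368ms=3/2b
3) 1894.737ms=3b +947.368ms=3/2b
4) 2842.105ms=9/2b +947.368ms=3/2b
Σ=6b of 6 (95bpm 3/4) — PASS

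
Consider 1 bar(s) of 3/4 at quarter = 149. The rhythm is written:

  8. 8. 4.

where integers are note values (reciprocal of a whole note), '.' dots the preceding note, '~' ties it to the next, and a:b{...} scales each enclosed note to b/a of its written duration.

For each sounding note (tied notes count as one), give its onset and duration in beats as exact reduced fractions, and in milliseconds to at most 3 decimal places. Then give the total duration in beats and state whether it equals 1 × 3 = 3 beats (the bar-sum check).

1) 0.0ms=0b +302.013ms=3/4b
2) 302.013ms=3/4b +302.013ms=3/4b
3) 604.027ms=3/2b +604.027ms=3/2b
Σ=3b of 3 (149bpm 3/4) — PASS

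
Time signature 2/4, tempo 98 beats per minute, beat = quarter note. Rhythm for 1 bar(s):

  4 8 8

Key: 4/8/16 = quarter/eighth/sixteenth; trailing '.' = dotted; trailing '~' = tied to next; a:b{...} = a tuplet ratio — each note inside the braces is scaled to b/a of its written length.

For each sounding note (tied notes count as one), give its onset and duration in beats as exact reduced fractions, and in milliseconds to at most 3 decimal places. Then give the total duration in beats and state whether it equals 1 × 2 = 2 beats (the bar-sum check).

1) 0.0ms=0b +612.245ms=1b
2) 612.245ms=1b +306.122ms=1/2b
3) 918.367ms=3/2b +306.122ms=1/2b
Σ=2b of 2 (98bpm 2/4) — PASS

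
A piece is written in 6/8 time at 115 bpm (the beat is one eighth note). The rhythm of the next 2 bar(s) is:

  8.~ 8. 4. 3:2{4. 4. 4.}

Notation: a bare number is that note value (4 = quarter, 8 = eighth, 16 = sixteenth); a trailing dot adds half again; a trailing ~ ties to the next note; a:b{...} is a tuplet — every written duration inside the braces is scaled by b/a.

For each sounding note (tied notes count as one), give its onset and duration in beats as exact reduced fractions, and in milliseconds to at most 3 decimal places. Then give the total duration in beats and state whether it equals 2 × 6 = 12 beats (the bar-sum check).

1) 0.0ms=0b +1565.217ms=3b
2) 1565.217ms=3b +1565.217ms=3b
3) 3130.435ms=6b +1043.478ms=2b
4) 4173.913ms=8b +1043.478ms=2b
5) 5217.391ms=10b +1043.478ms=2b
Σ=12b of 12 (115bpm 6/8) — PASS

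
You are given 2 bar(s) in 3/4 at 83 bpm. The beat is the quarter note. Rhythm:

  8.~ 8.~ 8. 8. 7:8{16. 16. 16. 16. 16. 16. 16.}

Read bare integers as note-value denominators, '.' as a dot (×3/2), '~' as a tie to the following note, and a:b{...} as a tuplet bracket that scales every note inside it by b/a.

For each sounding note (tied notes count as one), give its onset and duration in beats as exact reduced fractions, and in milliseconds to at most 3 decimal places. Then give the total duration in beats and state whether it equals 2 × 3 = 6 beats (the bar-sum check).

1) 0.0ms=0b +1626.506ms=9/4b
2) 1626.506ms=9/4b +542.169ms=3/4b
3) 2168.675ms=3b +309.811ms=3/7b
4) 2478.485ms=24/7b +309.811ms=3/7b
5) 2788.296ms=27/7b +309.811ms=3/7b
6) 3098.107ms=30/7b +309.811ms=3/7b
7) 3407.917ms=33/7b +309.811ms=3/7b
8) 3717.728ms=36/7b +309.811ms=3/7b
9) 4027.539ms=39/7b +309.811ms=3/7b
Σ=6b of 6 (83bpm 3/4) — PASS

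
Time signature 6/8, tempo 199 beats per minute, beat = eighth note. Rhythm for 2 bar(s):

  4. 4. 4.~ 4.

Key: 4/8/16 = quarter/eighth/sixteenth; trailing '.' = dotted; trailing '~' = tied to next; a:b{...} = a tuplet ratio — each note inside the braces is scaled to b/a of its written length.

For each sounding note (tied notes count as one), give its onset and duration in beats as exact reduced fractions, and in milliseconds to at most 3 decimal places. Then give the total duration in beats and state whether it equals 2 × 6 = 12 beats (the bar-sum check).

1) 0.0ms=0b +904.523ms=3b
2) 904.523ms=3b +904.523ms=3b
3) 1809.045ms=6b +1809.045ms=6b
Σ=12b of 12 (199bpm 6/8) — PASS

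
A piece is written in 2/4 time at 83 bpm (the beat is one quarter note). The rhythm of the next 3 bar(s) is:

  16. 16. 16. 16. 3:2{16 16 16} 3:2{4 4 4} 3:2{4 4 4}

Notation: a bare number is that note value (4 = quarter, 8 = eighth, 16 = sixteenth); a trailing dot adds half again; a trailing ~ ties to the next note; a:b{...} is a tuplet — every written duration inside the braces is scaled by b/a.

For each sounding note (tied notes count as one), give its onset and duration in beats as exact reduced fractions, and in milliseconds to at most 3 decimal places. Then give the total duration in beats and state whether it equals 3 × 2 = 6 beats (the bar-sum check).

1) 0.0ms=0b +271.084ms=3/8b
2) 271.084ms=3/8b +271.084ms=3/8b
3) 542.169ms=3/4b +271.084ms=3/8b
4) 813.253ms=9/8b +271.084ms=3/8b
5) 1084.337ms=3/2b +120.482ms=1/6b
6) 1204.819ms=5/3b +120.482ms=1/6b
7) 1325.301ms=11/6b +120.482ms=1/6b
8) 1445.783ms=2b +481.928ms=2/3b
9) 1927.711ms=8/3b +481.928ms=2/3b
10) 2409.639ms=10/3b +481.928ms=2/3b
11) 2891.566ms=4b +481.928ms=2/3b
12) 3373.494ms=14/3b +481.928ms=2/3b
13) 3855.422ms=16/3b +481.928ms=2/3b
Σ=6b of 6 (83bpm 2/4) — PASS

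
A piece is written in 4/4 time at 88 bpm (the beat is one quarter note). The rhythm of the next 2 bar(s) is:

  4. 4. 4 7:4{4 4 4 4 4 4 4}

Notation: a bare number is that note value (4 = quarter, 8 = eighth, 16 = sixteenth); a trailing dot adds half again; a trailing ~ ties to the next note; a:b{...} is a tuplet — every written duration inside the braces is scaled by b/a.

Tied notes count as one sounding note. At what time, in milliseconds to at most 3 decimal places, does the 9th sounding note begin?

note 9 onset = 48/7b = 4675.325ms

1. 0.0ms @ 0 + 1022.727ms (3/2)
2. 1022.727ms @ 3/2 + 1022.727ms (3/2)
3. 2045.455ms @ 3 + 681.818ms (1)
4. 2727.273ms @ 4 + 389.61ms (4/7)
5. 3116.883ms @ 32/7 + 389.61ms (4/7)
6. 3506.494ms @ 36/7 + 389.61ms (4/7)
7. 3896.104ms @ 40/7 + 389.61ms (4/7)
8. 4285.714ms @ 44/7 + 389.61ms (4/7)
9. 4675.325ms @ 48/7 + 389.61ms (4/7)
10. 5064.935ms @ 52/7 + 389.61ms (4/7)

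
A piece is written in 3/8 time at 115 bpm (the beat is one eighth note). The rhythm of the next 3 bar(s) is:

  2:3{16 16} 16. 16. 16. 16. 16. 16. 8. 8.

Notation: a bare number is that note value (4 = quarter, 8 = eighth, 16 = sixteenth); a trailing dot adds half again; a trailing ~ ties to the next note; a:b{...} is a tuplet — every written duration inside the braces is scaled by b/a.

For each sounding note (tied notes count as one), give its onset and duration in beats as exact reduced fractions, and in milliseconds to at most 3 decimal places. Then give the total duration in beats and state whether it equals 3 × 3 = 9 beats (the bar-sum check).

1) 0.0ms=0b +391.304ms=3/4b
2) 391.304ms=3/4b +391.304ms=3/4b
3) 782.609ms=3/2b +391.304ms=3/4b
4) 1173.913ms=9/4b +391.304ms=3/4b
5) 1565.217ms=3b +391.304ms=3/4b
6) 1956.522ms=15/4b +391.304ms=3/4b
7) 2347.826ms=9/2b +391.304ms=3/4b
8) 2739.13ms=21/4b +391.304ms=3/4b
9) 3130.435ms=6b +782.609ms=3/2b
10) 3913.043ms=15/2b +782.609ms=3/2b
Σ=9b of 9 (115bpm 3/8) — PASS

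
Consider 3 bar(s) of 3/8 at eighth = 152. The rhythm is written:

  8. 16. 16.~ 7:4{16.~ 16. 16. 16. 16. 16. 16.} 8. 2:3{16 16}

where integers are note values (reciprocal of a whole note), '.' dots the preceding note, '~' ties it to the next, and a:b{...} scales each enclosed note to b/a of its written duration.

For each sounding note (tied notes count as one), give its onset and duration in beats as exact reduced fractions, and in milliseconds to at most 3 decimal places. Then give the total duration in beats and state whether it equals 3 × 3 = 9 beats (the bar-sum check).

1) 0.0ms=0b +592.105ms=3/2b
2) 592.105ms=3/2b +296.053ms=3/4b
3) 888.158ms=9/4b +634.398ms=45/28b
4) 1522.556ms=27/7b +169.173ms=3/7b
5) 1691.729ms=30/7b +169.173ms=3/7b
6) 1860.902ms=33/7b +169.173ms=3/7b
7) 2030.075ms=36/7b +169.173ms=3/7b
8) 2199.248ms=39/7b +169.173ms=3/7b
9) 2368.421ms=6b +592.105ms=3/2b
10) 2960.526ms=15/2b +296.053ms=3/4b
11) 3256.579ms=33/4b +296.053ms=3/4b
Σ=9b of 9 (152bpm 3/8) — PASS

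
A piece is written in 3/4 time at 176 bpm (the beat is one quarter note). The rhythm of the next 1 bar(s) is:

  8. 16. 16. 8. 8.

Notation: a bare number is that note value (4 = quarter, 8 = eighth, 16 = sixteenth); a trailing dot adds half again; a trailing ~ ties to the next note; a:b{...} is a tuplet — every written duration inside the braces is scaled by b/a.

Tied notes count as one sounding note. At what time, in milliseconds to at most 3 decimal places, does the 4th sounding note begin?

note 4 onset = 3/2b = 511.364ms

1. 0.0ms @ 0 + 255.682ms (3/4)
2. 255.682ms @ 3/4 + 127.841ms (3/8)
3. 383.523ms @ 9/8 + 127.841ms (3/8)
4. 511.364ms @ 3/2 + 255.682ms (3/4)
5. 767.045ms @ 9/4 + 255.682ms (3/4)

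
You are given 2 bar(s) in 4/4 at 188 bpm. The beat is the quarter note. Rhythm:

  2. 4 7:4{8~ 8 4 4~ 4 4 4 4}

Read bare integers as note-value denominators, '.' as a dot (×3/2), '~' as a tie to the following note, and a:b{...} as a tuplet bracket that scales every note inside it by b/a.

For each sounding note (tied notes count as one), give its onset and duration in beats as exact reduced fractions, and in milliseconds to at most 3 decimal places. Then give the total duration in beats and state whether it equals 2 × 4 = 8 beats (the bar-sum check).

1) 0.0ms=0b +957.447ms=3b
2) 957.447ms=3b +319.149ms=1b
3) 1276.596ms=4b +182.371ms=4/7b
4) 1458.967ms=32/7b +182.371ms=4/7b
5) 1641.337ms=36/7b +364.742ms=8/7b
6) 2006.079ms=44/7b +182.371ms=4/7b
7) 2188.45ms=48/7b +182.371ms=4/7b
8) 2370.821ms=52/7b +182.371ms=4/7b
Σ=8b of 8 (188bpm 4/4) — PASS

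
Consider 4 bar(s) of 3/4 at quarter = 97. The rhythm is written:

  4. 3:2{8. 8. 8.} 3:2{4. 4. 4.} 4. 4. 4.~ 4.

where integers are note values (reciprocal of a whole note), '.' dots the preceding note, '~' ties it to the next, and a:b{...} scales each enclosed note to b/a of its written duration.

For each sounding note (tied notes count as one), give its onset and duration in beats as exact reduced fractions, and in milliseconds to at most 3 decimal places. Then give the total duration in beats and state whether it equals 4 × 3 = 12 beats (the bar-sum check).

1) 0.0ms=0b +927.835ms=3/2b
2) 927.835ms=3/2b +309.278ms=1/2b
3) 1237.113ms=2b +309.278ms=1/2b
4) 1546.392ms=5/2b +309.278ms=1/2b
5) 1855.67ms=3b +618.557ms=1b
6) 2474.227ms=4b +618.557ms=1b
7) 3092.784ms=5b +618.557ms=1b
8) 3711.34ms=6b +927.835ms=3/2b
9) 4639.175ms=15/2b +927.835ms=3/2b
10) 5567.01ms=9b +1855.67ms=3b
Σ=12b of 12 (97bpm 3/4) — PASS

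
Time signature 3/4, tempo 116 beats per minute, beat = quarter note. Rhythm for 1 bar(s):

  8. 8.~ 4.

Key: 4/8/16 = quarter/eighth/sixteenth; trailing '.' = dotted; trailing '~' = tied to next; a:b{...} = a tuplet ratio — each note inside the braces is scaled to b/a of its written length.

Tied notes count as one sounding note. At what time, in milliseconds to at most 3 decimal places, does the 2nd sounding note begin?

1. 0.0ms @ 0 + 387.931ms (3/4)
2. 387.931ms @ 3/4 + 1163.793ms (9/4)

note 2 onset = 3/4b = 387.931ms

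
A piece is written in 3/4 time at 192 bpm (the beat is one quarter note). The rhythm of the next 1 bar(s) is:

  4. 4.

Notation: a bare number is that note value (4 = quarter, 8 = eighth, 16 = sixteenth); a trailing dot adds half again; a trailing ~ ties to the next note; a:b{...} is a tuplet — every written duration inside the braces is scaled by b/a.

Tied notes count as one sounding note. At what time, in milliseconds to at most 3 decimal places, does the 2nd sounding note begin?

1. 0.0ms @ 0 + 468.75ms (3/2)
2. 468.75ms @ 3/2 + 468.75ms (3/2)

note 2 onset = 3/2b = 468.75ms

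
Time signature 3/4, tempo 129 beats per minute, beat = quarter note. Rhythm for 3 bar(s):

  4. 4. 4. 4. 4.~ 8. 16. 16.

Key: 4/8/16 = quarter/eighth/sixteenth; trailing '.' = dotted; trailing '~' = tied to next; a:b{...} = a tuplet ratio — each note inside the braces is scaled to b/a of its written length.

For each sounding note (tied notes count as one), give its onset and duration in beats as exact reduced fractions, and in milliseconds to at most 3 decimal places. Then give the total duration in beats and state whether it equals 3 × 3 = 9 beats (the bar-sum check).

1) 0.0ms=0b +697.674ms=3/2b
2) 697.674ms=3/2b +697.674ms=3/2b
3) 1395.349ms=3b +697.674ms=3/2b
4) 2093.023ms=9/2b +697.674ms=3/2b
5) 2790.698ms=6b +1046.512ms=9/4b
6) 3837.209ms=33/4b +174.419ms=3/8b
7) 4011.628ms=69/8b +174.419ms=3/8b
Σ=9b of 9 (129bpm 3/4) — PASS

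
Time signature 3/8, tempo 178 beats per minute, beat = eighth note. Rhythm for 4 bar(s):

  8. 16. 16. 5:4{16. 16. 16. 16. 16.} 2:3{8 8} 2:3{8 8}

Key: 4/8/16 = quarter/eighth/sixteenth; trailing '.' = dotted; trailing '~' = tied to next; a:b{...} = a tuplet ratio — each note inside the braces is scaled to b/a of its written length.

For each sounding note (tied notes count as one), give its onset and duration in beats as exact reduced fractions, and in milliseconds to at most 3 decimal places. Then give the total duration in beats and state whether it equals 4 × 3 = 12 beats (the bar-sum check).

1) 0.0ms=0b +505.618ms=3/2b
2) 505.618ms=3/2b +252.809ms=3/4b
3) 758.427ms=9/4b +252.809ms=3/4b
4) 1011.236ms=3b +202.247ms=3/5b
5) 1213.483ms=18/5b +202.247ms=3/5b
6) 1415.73ms=21/5b +202.247ms=3/5b
7) 1617.978ms=24/5b +202.247ms=3/5b
8) 1820.225ms=27/5b +202.247ms=3/5b
9) 2022.472ms=6b +505.618ms=3/2b
10) 2528.09ms=15/2b +505.618ms=3/2b
11) 3033.708ms=9b +505.618ms=3/2b
12) 3539.326ms=21/2b +505.618ms=3/2b
Σ=12b of 12 (178bpm 3/8) — PASS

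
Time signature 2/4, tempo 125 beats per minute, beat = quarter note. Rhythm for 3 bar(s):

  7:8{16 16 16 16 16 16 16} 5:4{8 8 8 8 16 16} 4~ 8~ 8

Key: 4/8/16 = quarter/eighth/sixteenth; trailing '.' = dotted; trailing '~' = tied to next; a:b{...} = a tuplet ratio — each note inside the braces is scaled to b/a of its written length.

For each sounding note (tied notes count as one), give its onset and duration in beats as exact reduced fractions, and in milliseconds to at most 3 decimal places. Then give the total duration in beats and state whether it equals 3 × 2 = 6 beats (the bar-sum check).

1) 0.0ms=0b +137.143ms=2/7b
2) 137.143ms=2/7b +137.143ms=2/7b
3) 274.286ms=4/7b +137.143ms=2/7b
4) 411.429ms=6/7b +137.143ms=2/7b
5) 548.571ms=8/7b +137.143ms=2/7b
6) 685.714ms=10/7b +137.143ms=2/7b
7) 822.857ms=12/7b +137.143ms=2/7b
8) 960.0ms=2b +192.0ms=2/5b
9) 1152.0ms=12/5b +192.0ms=2/5b
10) 1344.0ms=14/5b +192.0ms=2/5b
11) 1536.0ms=16/5b +192.0ms=2/5b
12) 1728.0ms=18/5b +96.0ms=1/5b
13) 1824.0ms=19/5b +96.0ms=1/5b
14) 1920.0ms=4b +960.0ms=2b
Σ=6b of 6 (125bpm 2/4) — PASS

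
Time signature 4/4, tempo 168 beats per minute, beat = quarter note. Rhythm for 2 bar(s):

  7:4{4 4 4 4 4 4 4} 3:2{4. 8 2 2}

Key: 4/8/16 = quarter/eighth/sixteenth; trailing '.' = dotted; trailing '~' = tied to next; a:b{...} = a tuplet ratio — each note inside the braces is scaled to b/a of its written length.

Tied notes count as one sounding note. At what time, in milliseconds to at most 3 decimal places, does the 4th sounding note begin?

note 4 onset = 12/7b = 612.245ms

1. 0.0ms @ 0 + 204.082ms (4/7)
2. 204.082ms @ 4/7 + 204.082ms (4/7)
3. 408.163ms @ 8/7 + 204.082ms (4/7)
4. 612.245ms @ 12/7 + 204.082ms (4/7)
5. 816.327ms @ 16/7 + 204.082ms (4/7)
6. 1020.408ms @ 20/7 + 204.082ms (4/7)
7. 1224.49ms @ 24/7 + 204.082ms (4/7)
8. 1428.571ms @ 4 + 357.143ms (1)
9. 1785.714ms @ 5 + 119.048ms (1/3)
10. 1904.762ms @ 16/3 + 476.19ms (4/3)
11. 2380.952ms @ 20/3 + 476.19ms (4/3)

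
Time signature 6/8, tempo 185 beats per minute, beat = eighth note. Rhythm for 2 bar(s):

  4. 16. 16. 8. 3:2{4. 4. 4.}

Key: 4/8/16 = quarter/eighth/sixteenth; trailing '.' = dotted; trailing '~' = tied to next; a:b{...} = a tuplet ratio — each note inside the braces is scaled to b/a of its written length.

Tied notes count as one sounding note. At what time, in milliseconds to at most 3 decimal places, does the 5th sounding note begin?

1. 0.0ms @ 0 + 972.973ms (3)
2. 972.973ms @ 3 + 243.243ms (3/4)
3. 1216.216ms @ 15/4 + 243.243ms (3/4)
4. 1459.459ms @ 9/2 + 486.486ms (3/2)
5. 1945.946ms @ 6 + 648.649ms (2)
6. 2594.595ms @ 8 + 648.649ms (2)
7. 3243.243ms @ 10 + 648.649ms (2)

note 5 onset = 6b = 1945.946ms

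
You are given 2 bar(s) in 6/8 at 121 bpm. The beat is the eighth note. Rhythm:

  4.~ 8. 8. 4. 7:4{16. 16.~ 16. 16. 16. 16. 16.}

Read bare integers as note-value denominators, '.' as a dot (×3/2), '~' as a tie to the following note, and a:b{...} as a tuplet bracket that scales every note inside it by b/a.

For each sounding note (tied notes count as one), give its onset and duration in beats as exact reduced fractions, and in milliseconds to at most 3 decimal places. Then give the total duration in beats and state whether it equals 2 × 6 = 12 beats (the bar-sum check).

1) 0.0ms=0b +2231.405ms=9/2b
2) 2231.405ms=9/2b +743.802ms=3/2b
3) 2975.207ms=6b +1487.603ms=3b
4) 4462.81ms=9b +212.515ms=3/7b
5) 4675.325ms=66/7b +425.03ms=6/7b
6) 5100.354ms=72/7b +212.515ms=3/7b
7) 5312.869ms=75/7b +212.515ms=3/7b
8) 5525.384ms=78/7b +212.515ms=3/7b
9) 5737.898ms=81/7b +212.515ms=3/7b
Σ=12b of 12 (121bpm 6/8) — PASS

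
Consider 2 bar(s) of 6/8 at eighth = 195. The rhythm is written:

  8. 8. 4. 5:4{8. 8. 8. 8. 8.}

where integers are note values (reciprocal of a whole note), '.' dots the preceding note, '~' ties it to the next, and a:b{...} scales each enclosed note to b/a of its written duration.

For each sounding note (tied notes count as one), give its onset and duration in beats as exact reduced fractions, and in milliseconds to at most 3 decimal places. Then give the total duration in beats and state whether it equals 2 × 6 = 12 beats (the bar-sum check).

1) 0.0ms=0b +461.538ms=3/2b
2) 461.538ms=3/2b +461.538ms=3/2b
3) 923.077ms=3b +923.077ms=3b
4) 1846.154ms=6b +369.231ms=6/5b
5) 2215.385ms=36/5b +369.231ms=6/5b
6) 2584.615ms=42/5b +369.231ms=6/5b
7) 2953.846ms=48/5b +369.231ms=6/5b
8) 3323.077ms=54/5b +369.231ms=6/5b
Σ=12b of 12 (195bpm 6/8) — PASS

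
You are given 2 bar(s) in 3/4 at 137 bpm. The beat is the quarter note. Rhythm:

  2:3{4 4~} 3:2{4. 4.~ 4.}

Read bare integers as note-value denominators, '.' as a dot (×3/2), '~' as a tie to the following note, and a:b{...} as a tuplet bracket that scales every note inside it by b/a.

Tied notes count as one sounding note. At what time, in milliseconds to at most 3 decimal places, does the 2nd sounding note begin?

note 2 onset = 3/2b = 656.934ms

1. 0.0ms @ 0 + 656.934ms (3/2)
2. 656.934ms @ 3/2 + 1094.891ms (5/2)
3. 1751.825ms @ 4 + 875.912ms (2)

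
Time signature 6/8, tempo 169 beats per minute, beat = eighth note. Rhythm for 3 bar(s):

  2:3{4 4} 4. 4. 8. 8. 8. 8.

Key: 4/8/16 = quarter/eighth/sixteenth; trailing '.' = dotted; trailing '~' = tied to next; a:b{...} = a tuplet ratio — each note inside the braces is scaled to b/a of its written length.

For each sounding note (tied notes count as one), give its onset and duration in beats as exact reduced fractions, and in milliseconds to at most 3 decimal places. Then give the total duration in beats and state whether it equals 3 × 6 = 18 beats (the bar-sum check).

1) 0.0ms=0b +1065.089ms=3b
2) 1065.089ms=3b +1065.089ms=3b
3) 2130.178ms=6b +1065.089ms=3b
4) 3195.266ms=9b +1065.089ms=3b
5) 4260.355ms=12b +532.544ms=3/2b
6) 4792.899ms=27/2b +532.544ms=3/2b
7) 5325.444ms=15b +532.544ms=3/2b
8) 5857.988ms=33/2b +532.544ms=3/2b
Σ=18b of 18 (169bpm 6/8) — PASS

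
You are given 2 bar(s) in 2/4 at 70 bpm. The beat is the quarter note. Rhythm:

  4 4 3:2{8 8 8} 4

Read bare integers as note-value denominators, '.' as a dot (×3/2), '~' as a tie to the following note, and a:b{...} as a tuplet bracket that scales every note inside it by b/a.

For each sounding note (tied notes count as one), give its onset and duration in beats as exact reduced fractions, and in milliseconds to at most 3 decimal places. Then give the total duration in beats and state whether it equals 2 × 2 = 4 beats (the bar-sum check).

1) 0.0ms=0b +857.143ms=1b
2) 857.143ms=1b +857.143ms=1b
3) 1714.286ms=2b +285.714ms=1/3b
4) 2000.0ms=7/3b +285.714ms=1/3b
5) 2285.714ms=8/3b +285.714ms=1/3b
6) 2571.429ms=3b +857.143ms=1b
Σ=4b of 4 (70bpm 2/4) — PASS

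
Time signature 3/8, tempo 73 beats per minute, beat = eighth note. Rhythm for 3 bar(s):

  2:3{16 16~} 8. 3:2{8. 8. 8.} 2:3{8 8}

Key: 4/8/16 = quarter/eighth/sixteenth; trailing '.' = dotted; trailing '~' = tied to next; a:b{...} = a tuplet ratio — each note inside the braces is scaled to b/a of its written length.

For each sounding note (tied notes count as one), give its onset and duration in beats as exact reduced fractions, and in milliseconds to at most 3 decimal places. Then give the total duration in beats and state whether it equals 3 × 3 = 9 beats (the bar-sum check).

1) 0.0ms=0b +616.438ms=3/4b
2) 616.438ms=3/4b +1849.315ms=9/4b
3) 2465.753ms=3b +821.918ms=1b
4) 3287.671ms=4b +821.918ms=1b
5) 4109.589ms=5b +821.918ms=1b
6) 4931.507ms=6b +1232.877ms=3/2b
7) 6164.384ms=15/2b +1232.877ms=3/2b
Σ=9b of 9 (73bpm 3/8) — PASS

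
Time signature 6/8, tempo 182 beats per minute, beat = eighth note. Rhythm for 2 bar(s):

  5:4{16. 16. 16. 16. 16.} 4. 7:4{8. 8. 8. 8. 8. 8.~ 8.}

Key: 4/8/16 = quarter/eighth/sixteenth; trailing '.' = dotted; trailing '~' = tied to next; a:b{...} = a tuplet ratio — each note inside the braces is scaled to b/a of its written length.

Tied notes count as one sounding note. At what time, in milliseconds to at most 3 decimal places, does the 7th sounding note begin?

note 7 onset = 6b = 1978.022ms

1. 0.0ms @ 0 + 197.802ms (3/5)
2. 197.802ms @ 3/5 + 197.802ms (3/5)
3. 395.604ms @ 6/5 + 197.802ms (3/5)
4. 593.407ms @ 9/5 + 197.802ms (3/5)
5. 791.209ms @ 12/5 + 197.802ms (3/5)
6. 989.011ms @ 3 + 989.011ms (3)
7. 1978.022ms @ 6 + 282.575ms (6/7)
8. 2260.597ms @ 48/7 + 282.575ms (6/7)
9. 2543.171ms @ 54/7 + 282.575ms (6/7)
10. 2825.746ms @ 60/7 + 282.575ms (6/7)
11. 3108.32ms @ 66/7 + 282.575ms (6/7)
12. 3390.895ms @ 72/7 + 565.149ms (12/7)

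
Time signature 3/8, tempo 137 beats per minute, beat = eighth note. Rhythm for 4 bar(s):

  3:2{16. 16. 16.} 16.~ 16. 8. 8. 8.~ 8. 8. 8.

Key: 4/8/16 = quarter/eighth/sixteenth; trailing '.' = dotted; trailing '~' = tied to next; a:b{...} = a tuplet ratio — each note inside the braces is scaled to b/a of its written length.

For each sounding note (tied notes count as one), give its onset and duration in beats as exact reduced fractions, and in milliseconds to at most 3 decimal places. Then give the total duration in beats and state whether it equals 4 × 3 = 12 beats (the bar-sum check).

1) 0.0ms=0b +218.978ms=1/2b
2) 218.978ms=1/2b +218.978ms=1/2b
3) 437.956ms=1b +218.978ms=1/2b
4) 656.934ms=3/2b +656.934ms=3/2b
5) 1313.869ms=3b +656.934ms=3/2b
6) 1970.803ms=9/2b +656.934ms=3/2b
7) 2627.737ms=6b +1313.869ms=3b
8) 3941.606ms=9b +656.934ms=3/2b
9) 4598.54ms=21/2b +656.934ms=3/2b
Σ=12b of 12 (137bpm 3/8) — PASS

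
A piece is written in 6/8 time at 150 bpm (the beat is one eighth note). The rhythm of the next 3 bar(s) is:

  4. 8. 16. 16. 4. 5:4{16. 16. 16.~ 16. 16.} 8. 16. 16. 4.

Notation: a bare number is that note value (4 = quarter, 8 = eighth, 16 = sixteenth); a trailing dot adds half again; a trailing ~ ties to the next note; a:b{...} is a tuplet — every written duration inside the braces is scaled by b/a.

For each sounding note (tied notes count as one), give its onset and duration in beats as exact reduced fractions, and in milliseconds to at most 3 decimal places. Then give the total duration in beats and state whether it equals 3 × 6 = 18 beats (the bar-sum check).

1) 0.0ms=0b +1200.0ms=3b
2) 1200.0ms=3b +600.0ms=3/2b
3) 1800.0ms=9/2b +300.0ms=3/4b
4) 2100.0ms=21/4b +300.0ms=3/4b
5) 2400.0ms=6b +1200.0ms=3b
6) 3600.0ms=9b +240.0ms=3/5b
7) 3840.0ms=48/5b +240.0ms=3/5b
8) 4080.0ms=51/5b +480.0ms=6/5b
9) 4560.0ms=57/5b +240.0ms=3/5b
10) 4800.0ms=12b +600.0ms=3/2b
11) 5400.0ms=27/2b +300.0ms=3/4b
12) 5700.0ms=57/4b +300.0ms=3/4b
13) 6000.0ms=15b +1200.0ms=3b
Σ=18b of 18 (150bpm 6/8) — PASS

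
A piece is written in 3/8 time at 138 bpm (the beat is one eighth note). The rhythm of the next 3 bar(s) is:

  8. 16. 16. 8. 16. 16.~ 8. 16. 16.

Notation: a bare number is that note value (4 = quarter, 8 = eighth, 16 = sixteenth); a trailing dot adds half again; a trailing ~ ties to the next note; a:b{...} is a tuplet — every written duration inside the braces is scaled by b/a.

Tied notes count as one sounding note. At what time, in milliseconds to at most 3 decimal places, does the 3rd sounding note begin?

note 3 onset = 9/4b = 978.261ms

1. 0.0ms @ 0 + 652.174ms (3/2)
2. 652.174ms @ 3/2 + 326.087ms (3/4)
3. 978.261ms @ 9/4 + 326.087ms (3/4)
4. 1304.348ms @ 3 + 652.174ms (3/2)
5. 1956.522ms @ 9/2 + 326.087ms (3/4)
6. 2282.609ms @ 21/4 + 978.261ms (9/4)
7. 3260.87ms @ 15/2 + 326.087ms (3/4)
8. 3586.957ms @ 33/4 + 326.087ms (3/4)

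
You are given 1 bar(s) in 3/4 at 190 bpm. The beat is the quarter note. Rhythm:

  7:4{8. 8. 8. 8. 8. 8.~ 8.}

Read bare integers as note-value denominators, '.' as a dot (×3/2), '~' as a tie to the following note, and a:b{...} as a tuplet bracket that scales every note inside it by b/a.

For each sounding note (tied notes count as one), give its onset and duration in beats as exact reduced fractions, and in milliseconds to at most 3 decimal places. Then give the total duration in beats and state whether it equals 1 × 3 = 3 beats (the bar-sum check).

1) 0.0ms=0b +135.338ms=3/7b
2) 135.338ms=3/7b +135.338ms=3/7b
3) 270.677ms=6/7b +135.338ms=3/7b
4) 406.015ms=9/7b +135.338ms=3/7b
5) 541.353ms=12/7b +135.338ms=3/7b
6) 676.692ms=15/7b +270.677ms=6/7b
Σ=3b of 3 (190bpm 3/4) — PASS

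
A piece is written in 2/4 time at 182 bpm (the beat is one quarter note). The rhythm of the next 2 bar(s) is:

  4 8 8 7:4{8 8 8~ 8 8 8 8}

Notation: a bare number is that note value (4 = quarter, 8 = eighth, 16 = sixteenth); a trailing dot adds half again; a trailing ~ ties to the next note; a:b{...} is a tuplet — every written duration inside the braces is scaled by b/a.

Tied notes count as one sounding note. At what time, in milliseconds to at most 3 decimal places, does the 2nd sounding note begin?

note 2 onset = 1b = 329.67ms

1. 0.0ms @ 0 + 329.67ms (1)
2. 329.67ms @ 1 + 164.835ms (1/2)
3. 494.505ms @ 3/2 + 164.835ms (1/2)
4. 659.341ms @ 2 + 94.192ms (2/7)
5. 753.532ms @ 16/7 + 94.192ms (2/7)
6. 847.724ms @ 18/7 + 188.383ms (4/7)
7. 1036.107ms @ 22/7 + 94.192ms (2/7)
8. 1130.298ms @ 24/7 + 94.192ms (2/7)
9. 1224.49ms @ 26/7 + 94.192ms (2/7)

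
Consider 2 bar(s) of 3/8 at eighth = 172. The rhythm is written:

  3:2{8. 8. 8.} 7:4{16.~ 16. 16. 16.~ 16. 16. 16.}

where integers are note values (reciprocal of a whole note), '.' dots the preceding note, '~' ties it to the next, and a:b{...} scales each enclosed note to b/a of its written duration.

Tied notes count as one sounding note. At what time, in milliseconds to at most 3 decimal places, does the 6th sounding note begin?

1. 0.0ms @ 0 + 348.837ms (1)
2. 348.837ms @ 1 + 348.837ms (1)
3. 697.674ms @ 2 + 348.837ms (1)
4. 1046.512ms @ 3 + 299.003ms (6/7)
5. 1345.515ms @ 27/7 + 149.502ms (3/7)
6. 1495.017ms @ 30/7 + 299.003ms (6/7)
7. 1794.02ms @ 36/7 + 149.502ms (3/7)
8. 1943.522ms @ 39/7 + 149.502ms (3/7)

note 6 onset = 30/7b = 1495.017ms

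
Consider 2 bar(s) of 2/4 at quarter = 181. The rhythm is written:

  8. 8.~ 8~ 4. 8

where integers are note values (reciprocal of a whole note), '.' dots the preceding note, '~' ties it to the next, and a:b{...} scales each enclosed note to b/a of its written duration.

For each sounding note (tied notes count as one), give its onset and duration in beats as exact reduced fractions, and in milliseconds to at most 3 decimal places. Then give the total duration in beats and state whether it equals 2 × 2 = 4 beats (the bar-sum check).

1) 0.0ms=0b +248.619ms=3/4b
2) 248.619ms=3/4b +911.602ms=11/4b
3) 1160.221ms=7/2b +165.746ms=1/2b
Σ=4b of 4 (181bpm 2/4) — PASS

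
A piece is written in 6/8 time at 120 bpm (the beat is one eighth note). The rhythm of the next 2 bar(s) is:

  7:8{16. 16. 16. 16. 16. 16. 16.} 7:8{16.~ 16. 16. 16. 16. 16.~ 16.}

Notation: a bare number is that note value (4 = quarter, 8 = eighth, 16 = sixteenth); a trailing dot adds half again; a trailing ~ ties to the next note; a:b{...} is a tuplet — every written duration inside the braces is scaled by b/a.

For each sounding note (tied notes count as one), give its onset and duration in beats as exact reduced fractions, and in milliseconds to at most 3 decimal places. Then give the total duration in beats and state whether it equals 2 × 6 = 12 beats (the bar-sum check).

1) 0.0ms=0b +428.571ms=6/7b
2) 428.571ms=6/7b +428.571ms=6/7b
3) 857.143ms=12/7b +428.571ms=6/7b
4) 1285.714ms=18/7b +428.571ms=6/7b
5) 1714.286ms=24/7b +428.571ms=6/7b
6) 2142.857ms=30/7b +428.571ms=6/7b
7) 2571.429ms=36/7b +428.571ms=6/7b
8) 3000.0ms=6b +857.143ms=12/7b
9) 3857.143ms=54/7b +428.571ms=6/7b
10) 4285.714ms=60/7b +428.571ms=6/7b
11) 4714.286ms=66/7b +428.571ms=6/7b
12) 5142.857ms=72/7b +857.143ms=12/7b
Σ=12b of 12 (120bpm 6/8) — PASS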